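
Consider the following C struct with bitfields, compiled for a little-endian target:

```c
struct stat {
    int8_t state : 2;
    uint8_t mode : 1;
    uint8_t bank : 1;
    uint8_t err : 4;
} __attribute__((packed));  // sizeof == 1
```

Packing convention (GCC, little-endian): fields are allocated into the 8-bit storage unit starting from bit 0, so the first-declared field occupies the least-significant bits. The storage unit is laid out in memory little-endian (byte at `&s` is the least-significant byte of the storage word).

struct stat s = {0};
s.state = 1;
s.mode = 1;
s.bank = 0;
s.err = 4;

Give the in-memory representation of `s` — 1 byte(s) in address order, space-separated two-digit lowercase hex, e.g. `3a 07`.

[0+:2] state=1 & 0x3 = 0x1; word=0x01
[2+:1] mode=1 & 0x1 = 0x1; word=0x05
[3+:1] bank=0 & 0x1 = 0x0; word=0x05
[4+:4] err=4 & 0xf = 0x4; word=0x45
word = 0x45 → little-endian bytes:
  [0]=0x45

45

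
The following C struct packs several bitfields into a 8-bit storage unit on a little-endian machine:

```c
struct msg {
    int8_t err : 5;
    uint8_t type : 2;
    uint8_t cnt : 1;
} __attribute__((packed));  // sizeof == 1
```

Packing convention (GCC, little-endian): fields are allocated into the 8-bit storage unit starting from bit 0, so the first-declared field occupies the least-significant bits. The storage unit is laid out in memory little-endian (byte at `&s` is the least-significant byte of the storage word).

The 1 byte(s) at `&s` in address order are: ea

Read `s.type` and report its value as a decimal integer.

[0]=0xea (little-endian) → word 0xea
err [0+:5] = (word>>0) & 0x1f = 10
type [5+:2] = (word>>5) & 0x3 = 3  ←
cnt [7+:1] = (word>>7) & 0x1 = 1

3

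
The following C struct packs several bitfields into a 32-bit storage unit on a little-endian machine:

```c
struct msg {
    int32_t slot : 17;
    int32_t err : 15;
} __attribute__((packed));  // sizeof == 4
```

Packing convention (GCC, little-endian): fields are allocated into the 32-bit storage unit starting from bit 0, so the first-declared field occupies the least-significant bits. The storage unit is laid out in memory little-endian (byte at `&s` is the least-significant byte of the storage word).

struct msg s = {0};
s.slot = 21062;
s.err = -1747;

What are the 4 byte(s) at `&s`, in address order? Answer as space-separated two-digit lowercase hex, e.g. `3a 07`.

slot:17 = 21062 → 0x5246 << 0 → word 0x00005246
err:15 = -1747 → 0x792d << 17 → word 0xf25a5246
word = 0xf25a5246 → little-endian bytes:
  [0]=0x46  [1]=0x52  [2]=0x5a  [3]=0xf2

46 52 5a f2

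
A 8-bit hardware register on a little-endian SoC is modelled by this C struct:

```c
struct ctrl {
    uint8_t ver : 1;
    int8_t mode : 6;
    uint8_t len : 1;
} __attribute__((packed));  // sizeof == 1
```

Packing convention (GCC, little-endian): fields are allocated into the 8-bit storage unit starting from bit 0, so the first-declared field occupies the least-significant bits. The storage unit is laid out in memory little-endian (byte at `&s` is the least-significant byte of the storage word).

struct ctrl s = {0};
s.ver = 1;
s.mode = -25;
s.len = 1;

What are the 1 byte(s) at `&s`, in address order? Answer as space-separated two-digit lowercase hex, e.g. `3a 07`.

ver (1b) val=1 bits=0x1 at bit 0: 0x01
mode (6b) val=-25 bits=0x27 at bit 1: 0x4f
len (1b) val=1 bits=0x1 at bit 7: 0xcf
word = 0xcf → little-endian bytes:
  [0]=0xcf

cf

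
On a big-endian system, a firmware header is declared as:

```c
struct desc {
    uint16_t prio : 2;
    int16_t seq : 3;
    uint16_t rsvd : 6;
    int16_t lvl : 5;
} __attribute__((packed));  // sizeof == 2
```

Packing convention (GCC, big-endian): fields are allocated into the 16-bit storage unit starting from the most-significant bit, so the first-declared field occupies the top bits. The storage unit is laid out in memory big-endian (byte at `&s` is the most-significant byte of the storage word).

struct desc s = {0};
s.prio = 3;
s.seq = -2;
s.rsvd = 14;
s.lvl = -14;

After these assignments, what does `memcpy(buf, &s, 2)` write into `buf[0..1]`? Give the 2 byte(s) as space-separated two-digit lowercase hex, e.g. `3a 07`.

prio:2 = 3 → 0x3 << 14 → word 0xc000
seq:3 = -2 → 0x6 << 11 → word 0xf000
rsvd:6 = 14 → 0xe << 5 → word 0xf1c0
lvl:5 = -14 → 0x12 << 0 → word 0xf1d2
word = 0xf1d2 → big-endian bytes:
  [0]=0xf1  [1]=0xd2

f1 d2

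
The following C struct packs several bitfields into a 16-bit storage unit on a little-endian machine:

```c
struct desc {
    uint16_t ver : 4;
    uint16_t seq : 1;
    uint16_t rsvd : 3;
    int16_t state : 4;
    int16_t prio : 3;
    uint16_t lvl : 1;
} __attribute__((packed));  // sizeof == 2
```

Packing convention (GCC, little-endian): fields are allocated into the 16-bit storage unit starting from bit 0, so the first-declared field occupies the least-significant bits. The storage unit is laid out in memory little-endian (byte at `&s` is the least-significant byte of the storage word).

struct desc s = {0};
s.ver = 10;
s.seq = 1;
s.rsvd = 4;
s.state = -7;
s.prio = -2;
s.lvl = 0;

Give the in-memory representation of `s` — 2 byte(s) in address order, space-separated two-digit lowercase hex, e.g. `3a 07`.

9a 69

ver (4b) val=10 bits=0xa at bit 0: 0x000a
seq (1b) val=1 bits=0x1 at bit 4: 0x001a
rsvd (3b) val=4 bits=0x4 at bit 5: 0x009a
state (4b) val=-7 bits=0x9 at bit 8: 0x099a
prio (3b) val=-2 bits=0x6 at bit 12: 0x699a
lvl (1b) val=0 bits=0x0 at bit 15: 0x699a
word = 0x699a → little-endian bytes:
  [0]=0x9a  [1]=0x69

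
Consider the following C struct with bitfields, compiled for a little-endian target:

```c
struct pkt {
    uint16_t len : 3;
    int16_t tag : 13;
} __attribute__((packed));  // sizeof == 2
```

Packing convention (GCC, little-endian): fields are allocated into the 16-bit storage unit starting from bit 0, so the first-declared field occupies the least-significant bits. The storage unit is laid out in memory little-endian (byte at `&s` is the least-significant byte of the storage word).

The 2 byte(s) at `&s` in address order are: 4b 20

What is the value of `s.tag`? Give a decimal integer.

[0]=0x4b [1]=0x20 (little-endian) → word 0x204b
len:3 @ bit 0 → (0x204b>>0)&0x7 = 0x3
tag:13 @ bit 3 → (0x204b>>3)&0x1fff = 0x409  ←
tag signed 13b, MSB=0: value = 1033

1033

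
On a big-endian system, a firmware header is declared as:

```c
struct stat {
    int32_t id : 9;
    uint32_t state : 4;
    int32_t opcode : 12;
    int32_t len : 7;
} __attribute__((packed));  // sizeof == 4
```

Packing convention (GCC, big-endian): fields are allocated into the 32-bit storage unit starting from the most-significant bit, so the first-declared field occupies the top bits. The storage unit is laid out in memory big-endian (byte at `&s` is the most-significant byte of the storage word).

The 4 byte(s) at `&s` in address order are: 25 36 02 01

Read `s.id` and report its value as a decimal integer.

[0]=0x25 [1]=0x36 [2]=0x02 [3]=0x01 (big-endian) → word 0x25360201
id:9 @ bit 23 → (0x25360201>>23)&0x1ff = 0x4a  ←
state:4 @ bit 19 → (0x25360201>>19)&0xf = 0x6
opcode:12 @ bit 7 → (0x25360201>>7)&0xfff = 0xc04
len:7 @ bit 0 → (0x25360201>>0)&0x7f = 0x1
id signed 9b, MSB=0: value = 74

74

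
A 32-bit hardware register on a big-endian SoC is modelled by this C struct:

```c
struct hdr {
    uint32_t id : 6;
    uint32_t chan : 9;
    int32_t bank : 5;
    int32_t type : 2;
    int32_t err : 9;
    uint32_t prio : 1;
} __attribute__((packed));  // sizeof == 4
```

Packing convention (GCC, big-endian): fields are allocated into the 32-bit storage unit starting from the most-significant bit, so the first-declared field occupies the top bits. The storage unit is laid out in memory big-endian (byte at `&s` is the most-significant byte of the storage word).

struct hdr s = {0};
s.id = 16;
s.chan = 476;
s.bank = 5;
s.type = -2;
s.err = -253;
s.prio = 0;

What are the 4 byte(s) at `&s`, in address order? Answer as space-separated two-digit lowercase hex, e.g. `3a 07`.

43 b8 5a 06

id:6 = 16 → 0x10 << 26 → word 0x40000000
chan:9 = 476 → 0x1dc << 17 → word 0x43b80000
bank:5 = 5 → 0x5 << 12 → word 0x43b85000
type:2 = -2 → 0x2 << 10 → word 0x43b85800
err:9 = -253 → 0x103 << 1 → word 0x43b85a06
prio:1 = 0 → 0x0 << 0 → word 0x43b85a06
word = 0x43b85a06 → big-endian bytes:
  [0]=0x43  [1]=0xb8  [2]=0x5a  [3]=0x06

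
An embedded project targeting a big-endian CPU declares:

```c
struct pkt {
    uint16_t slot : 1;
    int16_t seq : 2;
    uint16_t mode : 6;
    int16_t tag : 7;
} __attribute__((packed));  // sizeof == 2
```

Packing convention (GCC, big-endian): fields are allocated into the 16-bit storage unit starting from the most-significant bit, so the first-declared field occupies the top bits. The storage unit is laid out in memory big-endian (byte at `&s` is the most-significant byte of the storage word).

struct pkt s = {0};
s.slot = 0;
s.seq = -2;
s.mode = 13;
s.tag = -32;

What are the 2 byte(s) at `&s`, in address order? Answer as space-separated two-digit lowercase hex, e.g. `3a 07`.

slot:1 = 0 → 0x0 << 15 → word 0x0000
seq:2 = -2 → 0x2 << 13 → word 0x4000
mode:6 = 13 → 0xd << 7 → word 0x4680
tag:7 = -32 → 0x60 << 0 → word 0x46e0
word = 0x46e0 → big-endian bytes:
  [0]=0x46  [1]=0xe0

46 e0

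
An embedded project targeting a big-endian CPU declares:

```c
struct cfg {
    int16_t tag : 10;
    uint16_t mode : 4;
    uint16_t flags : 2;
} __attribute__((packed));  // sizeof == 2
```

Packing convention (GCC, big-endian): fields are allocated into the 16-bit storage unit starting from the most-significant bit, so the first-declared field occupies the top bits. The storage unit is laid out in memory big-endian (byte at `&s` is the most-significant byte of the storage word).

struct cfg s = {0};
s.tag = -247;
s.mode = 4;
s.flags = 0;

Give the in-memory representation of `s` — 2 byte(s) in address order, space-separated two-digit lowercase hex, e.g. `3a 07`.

c2 50

tag (10b) val=-247 bits=0x309 at bit 6: 0xc240
mode (4b) val=4 bits=0x4 at bit 2: 0xc250
flags (2b) val=0 bits=0x0 at bit 0: 0xc250
word = 0xc250 → big-endian bytes:
  [0]=0xc2  [1]=0x50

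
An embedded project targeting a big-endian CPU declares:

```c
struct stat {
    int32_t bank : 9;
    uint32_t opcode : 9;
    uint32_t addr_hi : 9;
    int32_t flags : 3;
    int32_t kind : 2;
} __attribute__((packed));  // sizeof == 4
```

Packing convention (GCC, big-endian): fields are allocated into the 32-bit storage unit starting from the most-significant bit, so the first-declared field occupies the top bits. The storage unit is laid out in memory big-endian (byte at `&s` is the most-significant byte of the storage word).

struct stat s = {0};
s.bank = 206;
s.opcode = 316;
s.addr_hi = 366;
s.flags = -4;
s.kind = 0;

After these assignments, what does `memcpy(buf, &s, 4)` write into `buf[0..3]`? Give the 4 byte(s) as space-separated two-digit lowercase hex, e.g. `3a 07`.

bank (9b) val=206 bits=0xce at bit 23: 0x67000000
opcode (9b) val=316 bits=0x13c at bit 14: 0x674f0000
addr_hi (9b) val=366 bits=0x16e at bit 5: 0x674f2dc0
flags (3b) val=-4 bits=0x4 at bit 2: 0x674f2dd0
kind (2b) val=0 bits=0x0 at bit 0: 0x674f2dd0
word = 0x674f2dd0 → big-endian bytes:
  [0]=0x67  [1]=0x4f  [2]=0x2d  [3]=0xd0

67 4f 2d d0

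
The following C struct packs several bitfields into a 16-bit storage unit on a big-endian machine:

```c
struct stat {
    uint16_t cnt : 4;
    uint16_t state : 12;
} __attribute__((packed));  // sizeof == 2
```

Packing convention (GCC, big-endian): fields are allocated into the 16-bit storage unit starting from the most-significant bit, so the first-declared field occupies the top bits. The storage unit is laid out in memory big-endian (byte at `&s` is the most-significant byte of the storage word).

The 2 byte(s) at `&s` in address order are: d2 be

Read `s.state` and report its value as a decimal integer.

[0]=0xd2 [1]=0xbe (big-endian) → word 0xd2be
cnt:4 @ bit 12 → (0xd2be>>12)&0xf = 0xd
state:12 @ bit 0 → (0xd2be>>0)&0xfff = 0x2be  ←

702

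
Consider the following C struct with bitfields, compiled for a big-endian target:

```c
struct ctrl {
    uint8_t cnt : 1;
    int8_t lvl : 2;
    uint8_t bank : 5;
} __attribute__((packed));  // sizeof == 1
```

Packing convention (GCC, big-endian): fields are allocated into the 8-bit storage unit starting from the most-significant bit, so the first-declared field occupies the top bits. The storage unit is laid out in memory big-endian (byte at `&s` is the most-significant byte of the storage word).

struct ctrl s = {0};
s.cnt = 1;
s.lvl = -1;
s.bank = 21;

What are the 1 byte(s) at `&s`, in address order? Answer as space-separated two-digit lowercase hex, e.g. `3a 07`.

f5

cnt:1 = 1 → 0x1 << 7 → word 0x80
lvl:2 = -1 → 0x3 << 5 → word 0xe0
bank:5 = 21 → 0x15 << 0 → word 0xf5
word = 0xf5 → big-endian bytes:
  [0]=0xf5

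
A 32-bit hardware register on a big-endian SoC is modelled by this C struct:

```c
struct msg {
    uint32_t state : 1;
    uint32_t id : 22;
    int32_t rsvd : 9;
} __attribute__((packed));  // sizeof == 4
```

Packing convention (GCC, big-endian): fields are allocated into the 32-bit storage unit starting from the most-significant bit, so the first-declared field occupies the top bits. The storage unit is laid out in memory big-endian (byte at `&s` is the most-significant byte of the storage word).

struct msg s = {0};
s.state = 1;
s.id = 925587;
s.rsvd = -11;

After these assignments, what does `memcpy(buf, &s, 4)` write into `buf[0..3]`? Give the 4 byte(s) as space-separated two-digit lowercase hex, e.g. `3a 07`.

[31+:1] state=1 & 0x1 = 0x1; word=0x80000000
[9+:22] id=925587 & 0x3fffff = 0xe1f93; word=0x9c3f2600
[0+:9] rsvd=-11 & 0x1ff = 0x1f5; word=0x9c3f27f5
word = 0x9c3f27f5 → big-endian bytes:
  [0]=0x9c  [1]=0x3f  [2]=0x27  [3]=0xf5

9c 3f 27 f5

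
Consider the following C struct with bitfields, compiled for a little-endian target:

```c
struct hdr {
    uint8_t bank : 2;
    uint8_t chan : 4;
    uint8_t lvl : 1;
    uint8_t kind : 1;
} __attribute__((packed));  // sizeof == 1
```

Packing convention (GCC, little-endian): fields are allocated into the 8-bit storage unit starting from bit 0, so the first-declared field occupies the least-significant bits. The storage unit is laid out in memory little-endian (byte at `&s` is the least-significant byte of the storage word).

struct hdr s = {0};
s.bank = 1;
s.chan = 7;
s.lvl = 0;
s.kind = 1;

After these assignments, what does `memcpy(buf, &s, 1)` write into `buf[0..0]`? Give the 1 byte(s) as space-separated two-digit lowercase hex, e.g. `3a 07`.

9d

[0+:2] bank=1 & 0x3 = 0x1; word=0x01
[2+:4] chan=7 & 0xf = 0x7; word=0x1d
[6+:1] lvl=0 & 0x1 = 0x0; word=0x1d
[7+:1] kind=1 & 0x1 = 0x1; word=0x9d
word = 0x9d → little-endian bytes:
  [0]=0x9d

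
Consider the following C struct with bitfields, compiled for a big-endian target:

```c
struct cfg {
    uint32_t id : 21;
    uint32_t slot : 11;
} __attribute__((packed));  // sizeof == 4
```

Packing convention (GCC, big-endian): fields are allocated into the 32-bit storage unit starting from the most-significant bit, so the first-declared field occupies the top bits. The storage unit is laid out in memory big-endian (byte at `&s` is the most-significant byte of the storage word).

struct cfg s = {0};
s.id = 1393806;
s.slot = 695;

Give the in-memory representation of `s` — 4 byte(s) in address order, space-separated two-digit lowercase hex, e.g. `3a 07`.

aa 24 72 b7

id:21 = 1393806 → 0x15448e << 11 → word 0xaa247000
slot:11 = 695 → 0x2b7 << 0 → word 0xaa2472b7
word = 0xaa2472b7 → big-endian bytes:
  [0]=0xaa  [1]=0x24  [2]=0x72  [3]=0xb7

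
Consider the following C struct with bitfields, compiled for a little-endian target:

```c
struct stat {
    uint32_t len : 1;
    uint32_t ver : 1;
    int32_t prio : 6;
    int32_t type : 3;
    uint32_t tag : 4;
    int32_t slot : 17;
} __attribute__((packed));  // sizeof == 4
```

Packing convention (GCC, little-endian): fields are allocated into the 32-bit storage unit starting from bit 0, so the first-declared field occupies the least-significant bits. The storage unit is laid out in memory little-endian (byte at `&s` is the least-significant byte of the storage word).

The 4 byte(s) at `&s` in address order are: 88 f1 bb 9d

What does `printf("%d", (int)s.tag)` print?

14

[0]=0x88 [1]=0xf1 [2]=0xbb [3]=0x9d (little-endian) → word 0x9dbbf188
len:1 @ bit 0 → (0x9dbbf188>>0)&0x1 = 0x0
ver:1 @ bit 1 → (0x9dbbf188>>1)&0x1 = 0x0
prio:6 @ bit 2 → (0x9dbbf188>>2)&0x3f = 0x22
type:3 @ bit 8 → (0x9dbbf188>>8)&0x7 = 0x1
tag:4 @ bit 11 → (0x9dbbf188>>11)&0xf = 0xe  ←
slot:17 @ bit 15 → (0x9dbbf188>>15)&0x1ffff = 0x13b77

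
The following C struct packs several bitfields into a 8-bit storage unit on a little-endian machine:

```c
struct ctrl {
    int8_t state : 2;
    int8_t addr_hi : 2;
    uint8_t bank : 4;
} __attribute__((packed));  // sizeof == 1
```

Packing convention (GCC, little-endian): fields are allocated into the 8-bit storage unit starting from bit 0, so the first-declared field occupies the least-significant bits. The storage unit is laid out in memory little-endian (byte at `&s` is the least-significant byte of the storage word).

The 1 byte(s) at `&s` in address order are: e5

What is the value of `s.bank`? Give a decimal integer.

[0]=0xe5 (little-endian) → word 0xe5
state [0+:2] = (word>>0) & 0x3 = 1
addr_hi [2+:2] = (word>>2) & 0x3 = 1
bank [4+:4] = (word>>4) & 0xf = 14  ←

14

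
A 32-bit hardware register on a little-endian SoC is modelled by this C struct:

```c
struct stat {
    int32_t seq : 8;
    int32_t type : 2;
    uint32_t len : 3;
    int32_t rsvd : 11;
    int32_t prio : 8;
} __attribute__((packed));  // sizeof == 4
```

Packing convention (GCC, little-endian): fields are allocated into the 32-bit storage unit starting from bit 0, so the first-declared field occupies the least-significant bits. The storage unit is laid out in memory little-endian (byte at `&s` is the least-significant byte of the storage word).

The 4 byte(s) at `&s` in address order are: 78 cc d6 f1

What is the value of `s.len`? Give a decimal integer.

[0]=0x78 [1]=0xcc [2]=0xd6 [3]=0xf1 (little-endian) → word 0xf1d6cc78
seq:8 @ bit 0 → (0xf1d6cc78>>0)&0xff = 0x78
type:2 @ bit 8 → (0xf1d6cc78>>8)&0x3 = 0x0
len:3 @ bit 10 → (0xf1d6cc78>>10)&0x7 = 0x3  ←
rsvd:11 @ bit 13 → (0xf1d6cc78>>13)&0x7ff = 0x6b6
prio:8 @ bit 24 → (0xf1d6cc78>>24)&0xff = 0xf1

3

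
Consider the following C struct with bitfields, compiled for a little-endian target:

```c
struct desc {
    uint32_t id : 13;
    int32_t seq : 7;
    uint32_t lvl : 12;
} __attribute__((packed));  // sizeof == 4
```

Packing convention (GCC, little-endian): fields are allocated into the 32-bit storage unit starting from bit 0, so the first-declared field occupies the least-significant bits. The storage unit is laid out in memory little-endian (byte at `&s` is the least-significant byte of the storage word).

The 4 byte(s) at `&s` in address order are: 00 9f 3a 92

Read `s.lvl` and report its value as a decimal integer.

[0]=0x00 [1]=0x9f [2]=0x3a [3]=0x92 (little-endian) → word 0x923a9f00
id [0+:13] = (word>>0) & 0x1fff = 7936
seq [13+:7] = (word>>13) & 0x7f = 84
lvl [20+:12] = (word>>20) & 0xfff = 2339  ←

2339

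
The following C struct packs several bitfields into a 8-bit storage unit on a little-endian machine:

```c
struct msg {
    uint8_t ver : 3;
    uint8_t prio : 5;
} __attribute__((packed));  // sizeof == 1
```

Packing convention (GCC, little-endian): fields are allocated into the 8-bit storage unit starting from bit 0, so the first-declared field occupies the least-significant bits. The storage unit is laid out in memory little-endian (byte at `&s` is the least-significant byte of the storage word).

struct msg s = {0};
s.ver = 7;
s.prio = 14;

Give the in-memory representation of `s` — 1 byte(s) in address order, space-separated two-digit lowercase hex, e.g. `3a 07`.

ver:3 = 7 → 0x7 << 0 → word 0x07
prio:5 = 14 → 0xe << 3 → word 0x77
word = 0x77 → little-endian bytes:
  [0]=0x77

77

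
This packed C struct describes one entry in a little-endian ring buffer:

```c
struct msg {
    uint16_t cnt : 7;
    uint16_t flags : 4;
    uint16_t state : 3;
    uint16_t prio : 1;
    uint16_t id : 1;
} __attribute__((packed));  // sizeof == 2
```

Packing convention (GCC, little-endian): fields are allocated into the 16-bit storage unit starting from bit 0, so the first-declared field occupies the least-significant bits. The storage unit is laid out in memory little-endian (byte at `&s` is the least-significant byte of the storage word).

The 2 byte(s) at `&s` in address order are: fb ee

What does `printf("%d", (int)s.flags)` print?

13

[0]=0xfb [1]=0xee (little-endian) → word 0xeefb
cnt:7 @ bit 0 → (0xeefb>>0)&0x7f = 0x7b
flags:4 @ bit 7 → (0xeefb>>7)&0xf = 0xd  ←
state:3 @ bit 11 → (0xeefb>>11)&0x7 = 0x5
prio:1 @ bit 14 → (0xeefb>>14)&0x1 = 0x1
id:1 @ bit 15 → (0xeefb>>15)&0x1 = 0x1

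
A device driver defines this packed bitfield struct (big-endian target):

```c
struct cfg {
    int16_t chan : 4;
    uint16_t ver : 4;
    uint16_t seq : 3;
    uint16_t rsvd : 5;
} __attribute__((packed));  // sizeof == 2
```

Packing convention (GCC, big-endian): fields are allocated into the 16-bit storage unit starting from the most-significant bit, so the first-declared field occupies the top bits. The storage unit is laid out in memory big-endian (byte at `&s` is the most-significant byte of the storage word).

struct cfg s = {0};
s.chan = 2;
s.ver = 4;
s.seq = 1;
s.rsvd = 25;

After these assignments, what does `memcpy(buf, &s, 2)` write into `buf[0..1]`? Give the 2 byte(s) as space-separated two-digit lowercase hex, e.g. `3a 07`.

[12+:4] chan=2 & 0xf = 0x2; word=0x2000
[8+:4] ver=4 & 0xf = 0x4; word=0x2400
[5+:3] seq=1 & 0x7 = 0x1; word=0x2420
[0+:5] rsvd=25 & 0x1f = 0x19; word=0x2439
word = 0x2439 → big-endian bytes:
  [0]=0x24  [1]=0x39

24 39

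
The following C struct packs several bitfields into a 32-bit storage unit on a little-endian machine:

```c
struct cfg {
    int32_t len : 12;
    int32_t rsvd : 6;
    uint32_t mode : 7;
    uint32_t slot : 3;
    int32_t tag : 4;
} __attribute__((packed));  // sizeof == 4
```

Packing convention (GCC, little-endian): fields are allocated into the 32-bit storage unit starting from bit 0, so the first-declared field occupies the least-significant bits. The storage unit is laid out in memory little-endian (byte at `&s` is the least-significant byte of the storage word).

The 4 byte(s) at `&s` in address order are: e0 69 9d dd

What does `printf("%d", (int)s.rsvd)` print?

[0]=0xe0 [1]=0x69 [2]=0x9d [3]=0xdd (little-endian) → word 0xdd9d69e0
len [0+:12] = (word>>0) & 0xfff = 2528
rsvd [12+:6] = (word>>12) & 0x3f = 22  ←
mode [18+:7] = (word>>18) & 0x7f = 103
slot [25+:3] = (word>>25) & 0x7 = 6
tag [28+:4] = (word>>28) & 0xf = 13
rsvd signed 6b, MSB=0: value = 22

22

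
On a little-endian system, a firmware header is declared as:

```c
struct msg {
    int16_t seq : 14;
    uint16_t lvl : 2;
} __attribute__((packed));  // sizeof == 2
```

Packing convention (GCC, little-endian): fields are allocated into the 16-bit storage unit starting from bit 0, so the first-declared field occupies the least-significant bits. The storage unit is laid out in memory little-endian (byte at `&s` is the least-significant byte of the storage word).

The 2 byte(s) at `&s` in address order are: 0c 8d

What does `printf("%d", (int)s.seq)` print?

[0]=0x0c [1]=0x8d (little-endian) → word 0x8d0c
seq:14 @ bit 0 → (0x8d0c>>0)&0x3fff = 0xd0c  ←
lvl:2 @ bit 14 → (0x8d0c>>14)&0x3 = 0x2
seq signed 14b, MSB=0: value = 3340

3340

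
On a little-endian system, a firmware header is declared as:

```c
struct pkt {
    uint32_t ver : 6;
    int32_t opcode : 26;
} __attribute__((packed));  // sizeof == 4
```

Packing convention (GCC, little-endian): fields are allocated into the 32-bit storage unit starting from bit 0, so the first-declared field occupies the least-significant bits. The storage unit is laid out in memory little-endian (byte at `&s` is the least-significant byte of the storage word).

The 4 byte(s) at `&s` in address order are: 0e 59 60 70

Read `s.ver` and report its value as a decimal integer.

14

[0]=0x0e [1]=0x59 [2]=0x60 [3]=0x70 (little-endian) → word 0x7060590e
ver:6 @ bit 0 → (0x7060590e>>0)&0x3f = 0xe  ←
opcode:26 @ bit 6 → (0x7060590e>>6)&0x3ffffff = 0x1c18164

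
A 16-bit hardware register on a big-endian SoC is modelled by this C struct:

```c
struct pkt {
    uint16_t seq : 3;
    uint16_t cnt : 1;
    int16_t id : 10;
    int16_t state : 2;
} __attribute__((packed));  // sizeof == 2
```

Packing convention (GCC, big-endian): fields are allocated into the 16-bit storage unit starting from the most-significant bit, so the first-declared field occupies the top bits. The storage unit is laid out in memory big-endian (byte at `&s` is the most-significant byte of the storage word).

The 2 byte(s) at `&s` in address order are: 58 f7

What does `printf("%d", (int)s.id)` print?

-451

[0]=0x58 [1]=0xf7 (big-endian) → word 0x58f7
seq [13+:3] = (word>>13) & 0x7 = 2
cnt [12+:1] = (word>>12) & 0x1 = 1
id [2+:10] = (word>>2) & 0x3ff = 573  ←
state [0+:2] = (word>>0) & 0x3 = 3
id signed 10b, MSB=1: 573 - 1024 = -451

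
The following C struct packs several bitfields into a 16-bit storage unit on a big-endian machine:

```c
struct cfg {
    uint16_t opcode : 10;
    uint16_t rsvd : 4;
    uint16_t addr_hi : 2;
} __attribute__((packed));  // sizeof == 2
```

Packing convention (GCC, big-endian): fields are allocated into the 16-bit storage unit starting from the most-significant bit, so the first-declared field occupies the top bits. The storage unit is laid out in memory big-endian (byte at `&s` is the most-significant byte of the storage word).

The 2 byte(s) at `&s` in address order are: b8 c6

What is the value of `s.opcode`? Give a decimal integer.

[0]=0xb8 [1]=0xc6 (big-endian) → word 0xb8c6
opcode [6+:10] = (word>>6) & 0x3ff = 739  ←
rsvd [2+:4] = (word>>2) & 0xf = 1
addr_hi [0+:2] = (word>>0) & 0x3 = 2

739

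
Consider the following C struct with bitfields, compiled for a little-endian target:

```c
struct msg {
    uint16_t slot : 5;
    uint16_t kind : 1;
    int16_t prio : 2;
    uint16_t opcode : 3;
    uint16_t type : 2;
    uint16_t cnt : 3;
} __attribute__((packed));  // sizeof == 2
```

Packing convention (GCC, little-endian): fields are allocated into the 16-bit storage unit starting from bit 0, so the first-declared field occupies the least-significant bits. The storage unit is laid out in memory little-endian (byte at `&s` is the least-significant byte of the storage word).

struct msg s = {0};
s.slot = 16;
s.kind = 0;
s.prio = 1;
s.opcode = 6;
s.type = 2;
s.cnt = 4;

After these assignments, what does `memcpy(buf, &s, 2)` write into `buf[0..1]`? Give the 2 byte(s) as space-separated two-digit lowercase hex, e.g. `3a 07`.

50 96

slot:5 = 16 → 0x10 << 0 → word 0x0010
kind:1 = 0 → 0x0 << 5 → word 0x0010
prio:2 = 1 → 0x1 << 6 → word 0x0050
opcode:3 = 6 → 0x6 << 8 → word 0x0650
type:2 = 2 → 0x2 << 11 → word 0x1650
cnt:3 = 4 → 0x4 << 13 → word 0x9650
word = 0x9650 → little-endian bytes:
  [0]=0x50  [1]=0x96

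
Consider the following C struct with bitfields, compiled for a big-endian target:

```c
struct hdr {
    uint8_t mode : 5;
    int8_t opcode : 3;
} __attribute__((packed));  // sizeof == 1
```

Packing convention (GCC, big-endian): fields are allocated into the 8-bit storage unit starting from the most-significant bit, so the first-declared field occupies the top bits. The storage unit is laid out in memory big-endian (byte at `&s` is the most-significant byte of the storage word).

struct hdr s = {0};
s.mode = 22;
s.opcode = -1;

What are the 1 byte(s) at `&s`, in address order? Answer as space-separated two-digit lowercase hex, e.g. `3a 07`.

[3+:5] mode=22 & 0x1f = 0x16; word=0xb0
[0+:3] opcode=-1 & 0x7 = 0x7; word=0xb7
word = 0xb7 → big-endian bytes:
  [0]=0xb7

b7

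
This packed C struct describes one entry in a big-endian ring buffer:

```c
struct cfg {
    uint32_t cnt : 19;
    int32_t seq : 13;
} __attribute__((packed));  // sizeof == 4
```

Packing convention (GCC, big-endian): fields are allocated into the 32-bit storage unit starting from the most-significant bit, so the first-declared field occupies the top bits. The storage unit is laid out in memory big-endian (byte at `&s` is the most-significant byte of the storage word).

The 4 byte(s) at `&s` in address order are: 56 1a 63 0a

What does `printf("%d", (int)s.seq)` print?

778

[0]=0x56 [1]=0x1a [2]=0x63 [3]=0x0a (big-endian) → word 0x561a630a
cnt:19 @ bit 13 → (0x561a630a>>13)&0x7ffff = 0x2b0d3
seq:13 @ bit 0 → (0x561a630a>>0)&0x1fff = 0x30a  ←
seq signed 13b, MSB=0: value = 778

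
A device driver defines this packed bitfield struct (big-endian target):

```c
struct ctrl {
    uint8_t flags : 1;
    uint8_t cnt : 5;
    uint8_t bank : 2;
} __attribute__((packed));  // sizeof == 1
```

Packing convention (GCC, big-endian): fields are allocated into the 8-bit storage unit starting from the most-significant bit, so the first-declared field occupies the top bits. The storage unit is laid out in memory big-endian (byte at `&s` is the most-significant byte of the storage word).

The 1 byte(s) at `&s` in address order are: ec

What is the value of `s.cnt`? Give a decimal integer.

27

[0]=0xec (big-endian) → word 0xec
flags:1 @ bit 7 → (0xec>>7)&0x1 = 0x1
cnt:5 @ bit 2 → (0xec>>2)&0x1f = 0x1b  ←
bank:2 @ bit 0 → (0xec>>0)&0x3 = 0x0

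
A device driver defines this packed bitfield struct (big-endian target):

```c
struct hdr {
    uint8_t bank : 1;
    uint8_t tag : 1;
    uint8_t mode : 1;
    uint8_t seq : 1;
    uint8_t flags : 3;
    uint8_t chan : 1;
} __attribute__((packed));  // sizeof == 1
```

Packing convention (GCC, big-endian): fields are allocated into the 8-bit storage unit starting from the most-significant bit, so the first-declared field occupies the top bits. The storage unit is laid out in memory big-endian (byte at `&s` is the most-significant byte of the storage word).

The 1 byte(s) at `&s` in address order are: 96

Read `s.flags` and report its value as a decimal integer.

[0]=0x96 (big-endian) → word 0x96
bank [7+:1] = (word>>7) & 0x1 = 1
tag [6+:1] = (word>>6) & 0x1 = 0
mode [5+:1] = (word>>5) & 0x1 = 0
seq [4+:1] = (word>>4) & 0x1 = 1
flags [1+:3] = (word>>1) & 0x7 = 3  ←
chan [0+:1] = (word>>0) & 0x1 = 0

3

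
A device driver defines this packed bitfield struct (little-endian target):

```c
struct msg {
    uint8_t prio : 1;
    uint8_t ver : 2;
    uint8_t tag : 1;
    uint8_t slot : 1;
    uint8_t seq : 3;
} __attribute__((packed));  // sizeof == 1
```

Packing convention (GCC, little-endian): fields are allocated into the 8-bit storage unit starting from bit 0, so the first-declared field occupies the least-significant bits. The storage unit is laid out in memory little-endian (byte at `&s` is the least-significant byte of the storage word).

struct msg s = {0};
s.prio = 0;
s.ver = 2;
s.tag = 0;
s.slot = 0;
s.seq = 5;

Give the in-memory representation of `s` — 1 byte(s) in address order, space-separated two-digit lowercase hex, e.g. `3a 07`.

prio (1b) val=0 bits=0x0 at bit 0: 0x00
ver (2b) val=2 bits=0x2 at bit 1: 0x04
tag (1b) val=0 bits=0x0 at bit 3: 0x04
slot (1b) val=0 bits=0x0 at bit 4: 0x04
seq (3b) val=5 bits=0x5 at bit 5: 0xa4
word = 0xa4 → little-endian bytes:
  [0]=0xa4

a4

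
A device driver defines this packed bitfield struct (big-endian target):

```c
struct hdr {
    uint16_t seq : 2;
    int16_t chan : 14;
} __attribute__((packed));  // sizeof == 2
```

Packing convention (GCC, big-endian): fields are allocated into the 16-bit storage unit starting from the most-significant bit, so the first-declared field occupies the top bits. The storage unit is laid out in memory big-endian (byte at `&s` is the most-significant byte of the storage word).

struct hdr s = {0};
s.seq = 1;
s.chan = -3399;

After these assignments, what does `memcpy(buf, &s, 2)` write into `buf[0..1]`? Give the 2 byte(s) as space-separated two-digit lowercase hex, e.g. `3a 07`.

72 b9

seq:2 = 1 → 0x1 << 14 → word 0x4000
chan:14 = -3399 → 0x32b9 << 0 → word 0x72b9
word = 0x72b9 → big-endian bytes:
  [0]=0x72  [1]=0xb9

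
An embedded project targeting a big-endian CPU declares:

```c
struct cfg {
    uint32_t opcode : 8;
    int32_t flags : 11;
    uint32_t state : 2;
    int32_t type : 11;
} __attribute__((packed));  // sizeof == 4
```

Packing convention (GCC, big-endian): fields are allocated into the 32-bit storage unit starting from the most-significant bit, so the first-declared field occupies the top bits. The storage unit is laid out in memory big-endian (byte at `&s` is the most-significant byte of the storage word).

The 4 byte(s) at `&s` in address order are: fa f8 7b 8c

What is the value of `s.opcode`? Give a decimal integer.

250

[0]=0xfa [1]=0xf8 [2]=0x7b [3]=0x8c (big-endian) → word 0xfaf87b8c
opcode:8 @ bit 24 → (0xfaf87b8c>>24)&0xff = 0xfa  ←
flags:11 @ bit 13 → (0xfaf87b8c>>13)&0x7ff = 0x7c3
state:2 @ bit 11 → (0xfaf87b8c>>11)&0x3 = 0x3
type:11 @ bit 0 → (0xfaf87b8c>>0)&0x7ff = 0x38c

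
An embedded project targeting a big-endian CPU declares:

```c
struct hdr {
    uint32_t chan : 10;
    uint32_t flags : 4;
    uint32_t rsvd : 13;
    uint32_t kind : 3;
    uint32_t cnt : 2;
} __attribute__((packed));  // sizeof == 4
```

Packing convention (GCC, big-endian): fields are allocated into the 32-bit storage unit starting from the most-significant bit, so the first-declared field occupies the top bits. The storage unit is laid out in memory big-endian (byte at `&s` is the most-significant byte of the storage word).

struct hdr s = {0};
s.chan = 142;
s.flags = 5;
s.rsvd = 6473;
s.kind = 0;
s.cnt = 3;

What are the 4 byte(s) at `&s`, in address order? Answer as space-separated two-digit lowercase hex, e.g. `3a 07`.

23 97 29 23

chan (10b) val=142 bits=0x8e at bit 22: 0x23800000
flags (4b) val=5 bits=0x5 at bit 18: 0x23940000
rsvd (13b) val=6473 bits=0x1949 at bit 5: 0x23972920
kind (3b) val=0 bits=0x0 at bit 2: 0x23972920
cnt (2b) val=3 bits=0x3 at bit 0: 0x23972923
word = 0x23972923 → big-endian bytes:
  [0]=0x23  [1]=0x97  [2]=0x29  [3]=0x23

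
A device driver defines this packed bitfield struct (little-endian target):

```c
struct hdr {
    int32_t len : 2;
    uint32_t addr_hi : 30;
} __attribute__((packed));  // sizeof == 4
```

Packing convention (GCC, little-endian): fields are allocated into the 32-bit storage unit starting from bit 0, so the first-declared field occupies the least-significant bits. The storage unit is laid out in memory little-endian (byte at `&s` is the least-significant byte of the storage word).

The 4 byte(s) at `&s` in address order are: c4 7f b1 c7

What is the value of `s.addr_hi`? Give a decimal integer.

[0]=0xc4 [1]=0x7f [2]=0xb1 [3]=0xc7 (little-endian) → word 0xc7b17fc4
len [0+:2] = (word>>0) & 0x3 = 0
addr_hi [2+:30] = (word>>2) & 0x3fffffff = 837574641  ←

837574641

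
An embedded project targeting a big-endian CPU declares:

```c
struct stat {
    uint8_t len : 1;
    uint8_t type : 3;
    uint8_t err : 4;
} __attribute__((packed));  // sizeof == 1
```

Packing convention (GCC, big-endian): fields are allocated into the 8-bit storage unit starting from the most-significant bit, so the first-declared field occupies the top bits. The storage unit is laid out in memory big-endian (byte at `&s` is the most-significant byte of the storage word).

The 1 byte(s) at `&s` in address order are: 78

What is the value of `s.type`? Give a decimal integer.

7

[0]=0x78 (big-endian) → word 0x78
len:1 @ bit 7 → (0x78>>7)&0x1 = 0x0
type:3 @ bit 4 → (0x78>>4)&0x7 = 0x7  ←
err:4 @ bit 0 → (0x78>>0)&0xf = 0x8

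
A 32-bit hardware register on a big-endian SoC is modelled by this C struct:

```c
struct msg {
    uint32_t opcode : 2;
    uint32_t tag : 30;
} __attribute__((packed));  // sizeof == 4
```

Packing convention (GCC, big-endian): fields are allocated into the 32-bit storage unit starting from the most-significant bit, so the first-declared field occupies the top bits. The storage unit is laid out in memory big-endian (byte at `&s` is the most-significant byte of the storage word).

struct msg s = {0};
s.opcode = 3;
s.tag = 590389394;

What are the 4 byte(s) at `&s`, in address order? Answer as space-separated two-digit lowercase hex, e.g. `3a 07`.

[30+:2] opcode=3 & 0x3 = 0x3; word=0xc0000000
[0+:30] tag=590389394 & 0x3fffffff = 0x2330a092; word=0xe330a092
word = 0xe330a092 → big-endian bytes:
  [0]=0xe3  [1]=0x30  [2]=0xa0  [3]=0x92

e3 30 a0 92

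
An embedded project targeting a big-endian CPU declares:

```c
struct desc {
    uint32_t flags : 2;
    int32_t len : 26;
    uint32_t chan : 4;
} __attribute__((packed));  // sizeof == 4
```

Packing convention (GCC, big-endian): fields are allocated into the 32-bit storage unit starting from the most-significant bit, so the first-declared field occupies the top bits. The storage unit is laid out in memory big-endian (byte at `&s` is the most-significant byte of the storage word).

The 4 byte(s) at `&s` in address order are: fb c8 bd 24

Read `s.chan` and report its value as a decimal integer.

4

[0]=0xfb [1]=0xc8 [2]=0xbd [3]=0x24 (big-endian) → word 0xfbc8bd24
flags [30+:2] = (word>>30) & 0x3 = 3
len [4+:26] = (word>>4) & 0x3ffffff = 62688210
chan [0+:4] = (word>>0) & 0xf = 4  ←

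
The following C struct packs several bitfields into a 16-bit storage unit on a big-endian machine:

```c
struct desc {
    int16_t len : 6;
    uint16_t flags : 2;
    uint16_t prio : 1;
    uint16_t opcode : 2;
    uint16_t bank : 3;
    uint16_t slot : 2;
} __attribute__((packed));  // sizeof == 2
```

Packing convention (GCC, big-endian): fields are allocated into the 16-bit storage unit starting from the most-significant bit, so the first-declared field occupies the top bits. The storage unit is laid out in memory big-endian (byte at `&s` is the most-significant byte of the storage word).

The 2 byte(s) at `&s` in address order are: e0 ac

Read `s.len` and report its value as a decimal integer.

-8

[0]=0xe0 [1]=0xac (big-endian) → word 0xe0ac
len [10+:6] = (word>>10) & 0x3f = 56  ←
flags [8+:2] = (word>>8) & 0x3 = 0
prio [7+:1] = (word>>7) & 0x1 = 1
opcode [5+:2] = (word>>5) & 0x3 = 1
bank [2+:3] = (word>>2) & 0x7 = 3
slot [0+:2] = (word>>0) & 0x3 = 0
len signed 6b, MSB=1: 56 - 64 = -8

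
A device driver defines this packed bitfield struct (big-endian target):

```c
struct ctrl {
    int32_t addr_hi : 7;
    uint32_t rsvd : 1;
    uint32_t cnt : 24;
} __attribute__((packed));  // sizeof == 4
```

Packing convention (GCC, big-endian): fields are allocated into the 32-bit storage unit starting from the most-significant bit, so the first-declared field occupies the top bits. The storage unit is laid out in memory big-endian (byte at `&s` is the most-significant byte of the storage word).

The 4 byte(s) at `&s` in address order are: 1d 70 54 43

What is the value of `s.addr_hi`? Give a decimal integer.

[0]=0x1d [1]=0x70 [2]=0x54 [3]=0x43 (big-endian) → word 0x1d705443
addr_hi [25+:7] = (word>>25) & 0x7f = 14  ←
rsvd [24+:1] = (word>>24) & 0x1 = 1
cnt [0+:24] = (word>>0) & 0xffffff = 7361603
addr_hi signed 7b, MSB=0: value = 14

14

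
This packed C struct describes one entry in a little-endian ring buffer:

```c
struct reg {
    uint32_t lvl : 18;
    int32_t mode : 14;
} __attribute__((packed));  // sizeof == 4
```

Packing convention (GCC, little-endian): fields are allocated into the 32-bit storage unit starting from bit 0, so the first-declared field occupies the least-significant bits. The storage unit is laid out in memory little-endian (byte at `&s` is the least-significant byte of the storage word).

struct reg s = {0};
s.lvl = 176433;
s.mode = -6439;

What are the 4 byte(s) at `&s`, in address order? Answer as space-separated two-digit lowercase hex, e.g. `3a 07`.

31 b1 66 9b

[0+:18] lvl=176433 & 0x3ffff = 0x2b131; word=0x0002b131
[18+:14] mode=-6439 & 0x3fff = 0x26d9; word=0x9b66b131
word = 0x9b66b131 → little-endian bytes:
  [0]=0x31  [1]=0xb1  [2]=0x66  [3]=0x9b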